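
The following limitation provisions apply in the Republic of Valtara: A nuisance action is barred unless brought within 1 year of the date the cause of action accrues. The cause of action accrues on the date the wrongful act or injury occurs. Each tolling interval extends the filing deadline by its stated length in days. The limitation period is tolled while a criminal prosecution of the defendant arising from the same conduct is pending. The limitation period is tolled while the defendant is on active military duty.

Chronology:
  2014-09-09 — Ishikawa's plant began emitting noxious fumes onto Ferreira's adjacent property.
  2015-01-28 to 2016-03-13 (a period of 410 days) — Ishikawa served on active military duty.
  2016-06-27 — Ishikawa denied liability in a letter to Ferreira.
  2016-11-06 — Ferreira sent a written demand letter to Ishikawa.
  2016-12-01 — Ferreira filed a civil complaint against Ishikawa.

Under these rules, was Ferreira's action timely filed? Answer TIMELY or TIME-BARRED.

The cause of action accrued on 2014-09-09, the date of the act.
1 year from 2014-09-09 is 2015-09-09.
The defendant's active military service from 2015-01-28 to 2016-03-13 tolled the period for 410 days, extending the deadline to 2016-10-23.
None of the other events listed affects the running of the period under the stated rules.
Ferreira filed on 2016-12-01, after the 2016-10-23 deadline, so the action is time-barred.

TIME-BARRED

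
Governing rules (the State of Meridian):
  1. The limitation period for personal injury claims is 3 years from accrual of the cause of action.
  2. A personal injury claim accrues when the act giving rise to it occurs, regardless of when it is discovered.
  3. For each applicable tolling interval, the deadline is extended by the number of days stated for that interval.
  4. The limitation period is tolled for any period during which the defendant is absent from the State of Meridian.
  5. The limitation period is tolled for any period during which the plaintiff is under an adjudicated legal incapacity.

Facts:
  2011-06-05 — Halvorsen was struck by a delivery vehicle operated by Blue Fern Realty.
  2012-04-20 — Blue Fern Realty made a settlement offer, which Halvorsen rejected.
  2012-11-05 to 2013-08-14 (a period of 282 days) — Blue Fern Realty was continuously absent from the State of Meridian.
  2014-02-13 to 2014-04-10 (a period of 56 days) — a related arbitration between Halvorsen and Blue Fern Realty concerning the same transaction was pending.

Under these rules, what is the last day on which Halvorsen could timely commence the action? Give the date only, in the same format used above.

The claim accrued on 2011-06-05, when the wrongful act occurred.
The untolled deadline — 3 years after 2011-06-05 — is 2014-06-05.
The period was tolled for 282 days by the defendant's absence from the jurisdiction (2012-11-05 to 2013-08-14), pushing the deadline to 2015-03-14.
No stated provision tolls the period for a pending arbitration, so the interval from 2014-02-13 to 2014-04-10 has no effect on the deadline.
The other events in the timeline have no effect on the limitation period under the stated rules.

2015-03-14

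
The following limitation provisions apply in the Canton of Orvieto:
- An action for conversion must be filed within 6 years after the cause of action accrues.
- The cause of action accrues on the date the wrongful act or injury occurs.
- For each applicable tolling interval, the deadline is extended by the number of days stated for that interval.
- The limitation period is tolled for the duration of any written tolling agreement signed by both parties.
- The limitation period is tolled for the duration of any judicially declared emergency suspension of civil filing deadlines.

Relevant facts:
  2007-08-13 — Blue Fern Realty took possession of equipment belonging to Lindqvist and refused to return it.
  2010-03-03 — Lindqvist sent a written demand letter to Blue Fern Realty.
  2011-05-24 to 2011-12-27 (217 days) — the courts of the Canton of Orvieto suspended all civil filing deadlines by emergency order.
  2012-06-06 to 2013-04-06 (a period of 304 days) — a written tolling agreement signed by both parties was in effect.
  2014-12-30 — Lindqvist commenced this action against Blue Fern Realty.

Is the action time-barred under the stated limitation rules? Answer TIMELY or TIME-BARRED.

TIMELY

The cause of action accrued on 2007-08-13, the date of the act.
6 years from 2007-08-13 is 2013-08-13.
The period was tolled for 217 days by the emergency suspension of filing deadlines (2011-05-24 to 2011-12-27), pushing the deadline to 2014-03-18.
The written tolling agreement from 2012-06-06 to 2013-04-06 tolled the period for 304 days, extending the deadline to 2015-01-16.
Nothing else in the chronology tolls or restarts the period.
Lindqvist filed on 2014-12-30, before the 2015-01-16 deadline, so the action is timely.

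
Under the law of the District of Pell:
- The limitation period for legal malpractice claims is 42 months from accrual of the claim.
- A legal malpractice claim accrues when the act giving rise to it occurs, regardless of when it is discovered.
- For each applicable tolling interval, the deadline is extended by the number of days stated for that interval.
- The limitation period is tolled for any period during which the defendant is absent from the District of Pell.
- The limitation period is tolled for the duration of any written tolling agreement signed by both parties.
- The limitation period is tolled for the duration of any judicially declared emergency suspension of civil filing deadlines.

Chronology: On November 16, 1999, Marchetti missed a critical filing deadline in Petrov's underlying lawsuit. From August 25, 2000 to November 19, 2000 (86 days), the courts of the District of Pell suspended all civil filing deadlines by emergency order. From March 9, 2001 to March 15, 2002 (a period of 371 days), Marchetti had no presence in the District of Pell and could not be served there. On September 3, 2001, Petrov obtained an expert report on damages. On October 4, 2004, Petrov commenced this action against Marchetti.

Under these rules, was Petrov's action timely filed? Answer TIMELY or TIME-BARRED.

The claim accrued on November 16, 1999, the date of the act.
Adding the 42 months base period to November 16, 1999 gives a deadline of May 16, 2003, before any tolling.
The emergency suspension of filing deadlines from August 25, 2000 to November 19, 2000 tolled the period for 86 days, extending the deadline to August 10, 2003.
The defendant's absence from the jurisdiction from March 9, 2001 to March 15, 2002 tolled the period for 371 days, extending the deadline to August 15, 2004.
The other events in the timeline have no effect on the limitation period under the stated rules.
Filing on October 4, 2004 missed the August 15, 2004 deadline — the action is time-barred.

TIME-BARRED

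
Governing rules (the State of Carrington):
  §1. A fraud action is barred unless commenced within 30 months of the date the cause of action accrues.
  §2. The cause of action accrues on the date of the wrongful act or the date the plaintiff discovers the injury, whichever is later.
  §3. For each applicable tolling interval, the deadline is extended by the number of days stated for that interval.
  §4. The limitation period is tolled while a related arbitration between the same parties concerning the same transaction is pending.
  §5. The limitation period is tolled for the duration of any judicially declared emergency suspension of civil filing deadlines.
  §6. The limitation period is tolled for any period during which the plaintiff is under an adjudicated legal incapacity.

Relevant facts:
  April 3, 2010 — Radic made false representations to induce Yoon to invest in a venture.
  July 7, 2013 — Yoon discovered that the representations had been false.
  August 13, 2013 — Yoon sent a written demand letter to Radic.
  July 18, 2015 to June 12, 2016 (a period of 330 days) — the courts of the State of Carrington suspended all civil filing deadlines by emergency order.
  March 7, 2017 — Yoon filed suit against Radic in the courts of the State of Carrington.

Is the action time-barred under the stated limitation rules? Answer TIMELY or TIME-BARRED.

Because discovery on July 7, 2013 post-dates the April 3, 2010 act, accrual under the later-of rule falls on July 7, 2013.
The untolled deadline — 30 months after July 7, 2013 — is January 7, 2016.
The period was tolled for 330 days by the emergency suspension of filing deadlines (July 18, 2015 to June 12, 2016), pushing the deadline to December 2, 2016.
The other events in the timeline have no effect on the limitation period under the stated rules.
Filing on March 7, 2017 missed the December 2, 2016 deadline — the action is time-barred.

TIME-BARRED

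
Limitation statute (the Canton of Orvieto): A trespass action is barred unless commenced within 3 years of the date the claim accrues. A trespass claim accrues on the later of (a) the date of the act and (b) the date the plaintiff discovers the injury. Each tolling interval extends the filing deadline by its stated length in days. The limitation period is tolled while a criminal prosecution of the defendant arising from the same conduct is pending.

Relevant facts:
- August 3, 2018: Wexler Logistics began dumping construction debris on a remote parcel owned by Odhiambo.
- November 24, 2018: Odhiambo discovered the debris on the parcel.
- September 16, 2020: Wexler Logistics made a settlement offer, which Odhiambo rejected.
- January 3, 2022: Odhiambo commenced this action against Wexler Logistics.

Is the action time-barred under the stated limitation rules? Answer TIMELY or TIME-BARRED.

TIME-BARRED

The claim accrued on November 24, 2018 — the later of the August 3, 2018 act and the November 24, 2018 discovery.
3 years from November 24, 2018 is November 24, 2021.
Nothing else in the chronology tolls or restarts the period.
Filing on January 3, 2022 missed the November 24, 2021 deadline — the action is time-barred.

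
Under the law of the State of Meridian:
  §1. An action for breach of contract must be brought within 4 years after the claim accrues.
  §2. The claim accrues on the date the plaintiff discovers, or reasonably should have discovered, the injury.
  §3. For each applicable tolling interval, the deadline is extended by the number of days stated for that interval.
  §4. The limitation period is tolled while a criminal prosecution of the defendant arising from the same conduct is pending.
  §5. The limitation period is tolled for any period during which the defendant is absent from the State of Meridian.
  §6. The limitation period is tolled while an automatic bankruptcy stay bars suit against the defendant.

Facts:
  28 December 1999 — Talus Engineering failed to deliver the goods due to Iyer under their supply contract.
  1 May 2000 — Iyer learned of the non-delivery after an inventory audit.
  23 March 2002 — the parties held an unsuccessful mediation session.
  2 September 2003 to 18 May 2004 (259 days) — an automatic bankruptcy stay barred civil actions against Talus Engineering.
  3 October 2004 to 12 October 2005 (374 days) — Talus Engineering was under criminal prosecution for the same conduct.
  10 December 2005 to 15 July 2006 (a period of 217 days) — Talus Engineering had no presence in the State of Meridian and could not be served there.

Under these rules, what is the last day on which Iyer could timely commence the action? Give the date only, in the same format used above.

The claim did not accrue until Iyer discovered the injury on 1 May 2000; the 28 December 1999 act date does not start the clock under the stated rule.
4 years from 1 May 2000 is 1 May 2004.
The automatic bankruptcy stay from 2 September 2003 to 18 May 2004 tolled the period for 259 days, extending the deadline to 15 January 2005.
The pending criminal prosecution from 3 October 2004 to 12 October 2005 tolled the period for 374 days, extending the deadline to 24 January 2006.
The defendant's absence from the jurisdiction from 10 December 2005 to 15 July 2006 tolled the period for 217 days, extending the deadline to 29 August 2006.
The other events in the timeline have no effect on the limitation period under the stated rules.

29 August 2006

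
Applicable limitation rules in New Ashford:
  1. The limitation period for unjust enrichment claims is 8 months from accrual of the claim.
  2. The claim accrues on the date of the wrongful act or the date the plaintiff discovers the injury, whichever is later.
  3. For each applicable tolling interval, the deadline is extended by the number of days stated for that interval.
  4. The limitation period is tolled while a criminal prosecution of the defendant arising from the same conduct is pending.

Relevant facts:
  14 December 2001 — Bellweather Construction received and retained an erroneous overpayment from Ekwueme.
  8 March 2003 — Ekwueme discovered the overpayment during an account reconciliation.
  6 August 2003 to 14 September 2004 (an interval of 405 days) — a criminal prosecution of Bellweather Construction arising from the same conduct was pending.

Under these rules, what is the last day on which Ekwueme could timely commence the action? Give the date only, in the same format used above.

17 December 2004

Because discovery on 8 March 2003 post-dates the 14 December 2001 act, accrual under the later-of rule falls on 8 March 2003.
8 months from 8 March 2003 is 8 November 2003.
Because the pending criminal prosecution ran from 6 August 2003 to 14 September 2004, the deadline is extended by 405 days to 17 December 2004.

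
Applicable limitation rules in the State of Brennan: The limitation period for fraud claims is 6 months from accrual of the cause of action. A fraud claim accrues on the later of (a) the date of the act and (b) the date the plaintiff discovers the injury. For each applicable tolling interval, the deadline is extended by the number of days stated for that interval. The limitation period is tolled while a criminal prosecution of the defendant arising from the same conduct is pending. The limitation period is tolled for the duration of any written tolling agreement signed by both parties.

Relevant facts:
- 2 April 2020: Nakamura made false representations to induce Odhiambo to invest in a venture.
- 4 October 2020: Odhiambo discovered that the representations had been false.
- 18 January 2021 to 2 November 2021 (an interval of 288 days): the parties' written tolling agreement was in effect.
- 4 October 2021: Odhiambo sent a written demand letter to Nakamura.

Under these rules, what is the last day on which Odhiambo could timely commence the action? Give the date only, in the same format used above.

Because discovery on 4 October 2020 post-dates the 2 April 2020 act, accrual under the later-of rule falls on 4 October 2020.
The untolled deadline — 6 months after 4 October 2020 — is 4 April 2021.
The written tolling agreement from 18 January 2021 to 2 November 2021 tolled the period for 288 days, extending the deadline to 17 January 2022.
Nothing else in the chronology tolls or restarts the period.

17 January 2022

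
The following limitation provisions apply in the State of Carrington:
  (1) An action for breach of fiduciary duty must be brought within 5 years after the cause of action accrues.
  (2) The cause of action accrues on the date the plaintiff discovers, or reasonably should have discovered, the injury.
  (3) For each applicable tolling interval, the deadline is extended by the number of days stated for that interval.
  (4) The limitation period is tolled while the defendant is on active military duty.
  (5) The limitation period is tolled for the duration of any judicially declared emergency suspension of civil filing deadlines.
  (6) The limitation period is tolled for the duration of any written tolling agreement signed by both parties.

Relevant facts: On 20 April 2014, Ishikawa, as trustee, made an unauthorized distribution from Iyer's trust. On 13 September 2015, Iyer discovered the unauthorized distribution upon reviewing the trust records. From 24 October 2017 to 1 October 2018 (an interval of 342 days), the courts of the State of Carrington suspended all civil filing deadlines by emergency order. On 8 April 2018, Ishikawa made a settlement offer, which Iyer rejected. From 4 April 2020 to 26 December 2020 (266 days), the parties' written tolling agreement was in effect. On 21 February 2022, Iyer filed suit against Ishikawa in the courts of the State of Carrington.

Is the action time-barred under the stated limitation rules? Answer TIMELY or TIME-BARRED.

TIMELY

Under the discovery rule, the claim accrued on 13 September 2015, when Iyer discovered the injury — not on the 20 April 2014 date of the underlying act.
Adding the 5 years base period to 13 September 2015 gives a deadline of 13 September 2020, before any tolling.
Because the emergency suspension of filing deadlines ran from 24 October 2017 to 1 October 2018, the deadline is extended by 342 days to 21 August 2021.
The period was tolled for 266 days by the written tolling agreement (4 April 2020 to 26 December 2020), pushing the deadline to 14 May 2022.
The other events in the timeline have no effect on the limitation period under the stated rules.
The 21 February 2022 filing precedes the 14 May 2022 deadline; the claim is timely.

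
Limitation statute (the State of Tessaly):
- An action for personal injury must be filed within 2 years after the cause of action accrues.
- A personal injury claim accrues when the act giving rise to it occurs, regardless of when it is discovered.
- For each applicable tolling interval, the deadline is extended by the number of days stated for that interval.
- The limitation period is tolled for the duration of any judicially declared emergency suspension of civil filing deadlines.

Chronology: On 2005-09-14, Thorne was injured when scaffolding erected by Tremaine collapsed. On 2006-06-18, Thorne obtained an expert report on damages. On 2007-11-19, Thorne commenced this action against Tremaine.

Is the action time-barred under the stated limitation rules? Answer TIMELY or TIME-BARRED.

The limitation period began to run on 2005-09-14.
2 years from 2005-09-14 is 2007-09-14.
Nothing else in the chronology tolls or restarts the period.
Thorne filed on 2007-11-19, after the 2007-09-14 deadline, so the action is time-barred.

TIME-BARRED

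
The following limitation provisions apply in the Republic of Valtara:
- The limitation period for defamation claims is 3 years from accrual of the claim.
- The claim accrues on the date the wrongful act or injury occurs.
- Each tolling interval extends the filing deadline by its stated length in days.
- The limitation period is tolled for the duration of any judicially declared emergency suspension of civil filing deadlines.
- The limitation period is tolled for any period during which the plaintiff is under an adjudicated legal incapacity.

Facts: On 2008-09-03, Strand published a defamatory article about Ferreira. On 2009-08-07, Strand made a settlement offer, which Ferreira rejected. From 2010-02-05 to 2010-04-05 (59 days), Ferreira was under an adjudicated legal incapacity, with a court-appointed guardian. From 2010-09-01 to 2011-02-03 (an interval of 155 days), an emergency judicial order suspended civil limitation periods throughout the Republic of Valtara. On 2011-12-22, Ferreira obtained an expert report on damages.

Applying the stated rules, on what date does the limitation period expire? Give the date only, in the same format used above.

The limitation period began to run on 2008-09-03.
Adding the 3 years base period to 2008-09-03 gives a deadline of 2011-09-03, before any tolling.
The period was tolled for 59 days by the plaintiff's legal incapacity (2010-02-05 to 2010-04-05), pushing the deadline to 2011-11-01.
The period was tolled for 155 days by the emergency suspension of filing deadlines (2010-09-01 to 2011-02-03), pushing the deadline to 2012-04-04.
None of the other events listed affects the running of the period under the stated rules.

2012-04-04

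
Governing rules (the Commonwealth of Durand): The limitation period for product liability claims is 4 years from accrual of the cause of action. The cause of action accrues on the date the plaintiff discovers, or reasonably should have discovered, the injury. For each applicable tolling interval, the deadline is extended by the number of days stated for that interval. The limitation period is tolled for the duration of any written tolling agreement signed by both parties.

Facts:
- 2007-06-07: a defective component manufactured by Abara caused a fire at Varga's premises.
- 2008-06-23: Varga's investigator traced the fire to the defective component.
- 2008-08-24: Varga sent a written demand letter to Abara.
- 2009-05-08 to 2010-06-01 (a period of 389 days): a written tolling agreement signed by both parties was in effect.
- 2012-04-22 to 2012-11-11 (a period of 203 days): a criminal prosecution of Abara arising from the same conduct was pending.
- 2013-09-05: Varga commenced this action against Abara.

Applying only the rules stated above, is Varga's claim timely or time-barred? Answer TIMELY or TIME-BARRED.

The claim did not accrue until Varga discovered the injury on 2008-06-23; the 2007-06-07 act date does not start the clock under the stated rule.
Adding the 4 years base period to 2008-06-23 gives a deadline of 2012-06-23, before any tolling.
The period was tolled for 389 days by the written tolling agreement (2009-05-08 to 2010-06-01), pushing the deadline to 2013-07-17.
No stated provision tolls the period for a criminal prosecution, so the interval from 2012-04-22 to 2012-11-11 has no effect on the deadline.
The other events in the timeline have no effect on the limitation period under the stated rules.
Filing on 2013-09-05 missed the 2013-07-17 deadline — the action is time-barred.

TIME-BARRED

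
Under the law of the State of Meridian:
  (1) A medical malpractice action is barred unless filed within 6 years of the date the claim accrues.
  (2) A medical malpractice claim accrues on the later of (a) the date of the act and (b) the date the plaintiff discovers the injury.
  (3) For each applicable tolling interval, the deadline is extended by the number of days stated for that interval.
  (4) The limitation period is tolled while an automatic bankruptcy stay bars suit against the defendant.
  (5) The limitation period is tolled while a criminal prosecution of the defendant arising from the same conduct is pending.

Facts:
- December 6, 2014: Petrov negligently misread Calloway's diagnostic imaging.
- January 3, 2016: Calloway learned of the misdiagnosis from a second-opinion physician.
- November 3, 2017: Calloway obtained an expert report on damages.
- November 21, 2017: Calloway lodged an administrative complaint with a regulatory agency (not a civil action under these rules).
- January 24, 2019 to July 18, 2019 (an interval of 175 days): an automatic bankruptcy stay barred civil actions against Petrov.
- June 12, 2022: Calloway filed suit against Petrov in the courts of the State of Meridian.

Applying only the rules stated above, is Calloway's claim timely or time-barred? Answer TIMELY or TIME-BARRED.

TIMELY

The claim accrued on January 3, 2016 — the later of the December 6, 2014 act and the January 3, 2016 discovery.
Adding the 6 years base period to January 3, 2016 gives a deadline of January 3, 2022, before any tolling.
The period was tolled for 175 days by the automatic bankruptcy stay (January 24, 2019 to July 18, 2019), pushing the deadline to June 27, 2022.
Nothing else in the chronology tolls or restarts the period.
The June 12, 2022 filing precedes the June 27, 2022 deadline; the claim is timely.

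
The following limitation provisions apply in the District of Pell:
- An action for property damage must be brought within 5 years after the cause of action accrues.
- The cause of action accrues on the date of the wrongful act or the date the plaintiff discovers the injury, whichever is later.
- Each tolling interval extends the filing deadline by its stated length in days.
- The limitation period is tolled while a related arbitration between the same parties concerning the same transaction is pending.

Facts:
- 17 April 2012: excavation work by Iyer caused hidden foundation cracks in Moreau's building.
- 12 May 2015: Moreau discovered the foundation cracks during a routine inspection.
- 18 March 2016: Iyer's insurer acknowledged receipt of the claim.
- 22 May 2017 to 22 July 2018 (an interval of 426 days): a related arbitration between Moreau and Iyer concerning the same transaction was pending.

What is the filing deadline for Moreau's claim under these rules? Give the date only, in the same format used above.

12 July 2021

The claim accrued on 12 May 2015 — the later of the 17 April 2012 act and the 12 May 2015 discovery.
The untolled deadline — 5 years after 12 May 2015 — is 12 May 2020.
Because the pending related arbitration ran from 22 May 2017 to 22 July 2018, the deadline is extended by 426 days to 12 July 2021.
The other events in the timeline have no effect on the limitation period under the stated rules.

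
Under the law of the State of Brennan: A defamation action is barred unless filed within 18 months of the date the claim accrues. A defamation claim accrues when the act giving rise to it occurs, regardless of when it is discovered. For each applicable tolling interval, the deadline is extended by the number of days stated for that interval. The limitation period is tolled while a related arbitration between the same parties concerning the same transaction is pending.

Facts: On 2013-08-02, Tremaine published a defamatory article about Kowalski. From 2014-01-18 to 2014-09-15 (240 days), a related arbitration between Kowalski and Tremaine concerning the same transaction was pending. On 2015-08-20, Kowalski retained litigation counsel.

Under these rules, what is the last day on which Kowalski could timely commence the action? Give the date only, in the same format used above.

2015-09-30

The claim accrued on 2013-08-02, the date of the act.
18 months from 2013-08-02 is 2015-02-02.
The period was tolled for 240 days by the pending related arbitration (2014-01-18 to 2014-09-15), pushing the deadline to 2015-09-30.
The other events in the timeline have no effect on the limitation period under the stated rules.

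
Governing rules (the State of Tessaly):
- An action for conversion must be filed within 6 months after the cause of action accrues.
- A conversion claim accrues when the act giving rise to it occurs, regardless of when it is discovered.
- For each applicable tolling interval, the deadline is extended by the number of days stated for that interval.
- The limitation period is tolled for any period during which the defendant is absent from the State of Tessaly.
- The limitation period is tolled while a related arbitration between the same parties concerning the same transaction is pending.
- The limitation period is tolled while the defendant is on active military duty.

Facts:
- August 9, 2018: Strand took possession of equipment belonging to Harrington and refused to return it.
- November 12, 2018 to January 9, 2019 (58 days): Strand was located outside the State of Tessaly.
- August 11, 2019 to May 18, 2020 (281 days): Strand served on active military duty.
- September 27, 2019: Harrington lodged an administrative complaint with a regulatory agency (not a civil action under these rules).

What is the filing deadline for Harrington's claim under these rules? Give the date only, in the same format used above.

The limitation period began to run on August 9, 2018.
6 months from August 9, 2018 is February 9, 2019.
Because the defendant's absence from the jurisdiction ran from November 12, 2018 to January 9, 2019, the deadline is extended by 58 days to April 8, 2019.
The defendant's active military service starting August 11, 2019 came too late — the period had run on April 8, 2019 — and so does not extend the deadline.
None of the other events listed affects the running of the period under the stated rules.

April 8, 2019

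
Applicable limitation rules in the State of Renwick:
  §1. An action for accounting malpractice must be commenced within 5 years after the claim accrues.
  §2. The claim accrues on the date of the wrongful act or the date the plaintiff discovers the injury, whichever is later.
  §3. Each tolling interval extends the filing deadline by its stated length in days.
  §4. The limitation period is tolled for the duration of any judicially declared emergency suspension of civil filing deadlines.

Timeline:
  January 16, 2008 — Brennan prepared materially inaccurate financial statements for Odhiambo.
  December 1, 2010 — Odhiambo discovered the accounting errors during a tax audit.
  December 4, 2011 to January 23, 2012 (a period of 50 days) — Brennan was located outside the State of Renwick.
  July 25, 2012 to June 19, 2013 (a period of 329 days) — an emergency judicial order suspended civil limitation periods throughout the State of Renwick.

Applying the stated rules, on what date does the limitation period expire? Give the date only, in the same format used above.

October 25, 2016

Because discovery on December 1, 2010 post-dates the January 16, 2008 act, accrual under the later-of rule falls on December 1, 2010.
Adding the 5 years base period to December 1, 2010 gives a deadline of December 1, 2015, before any tolling.
The period was tolled for 329 days by the emergency suspension of filing deadlines (July 25, 2012 to June 19, 2013), pushing the deadline to October 25, 2016.
Although the defendant's absence ran from December 4, 2011 to January 23, 2012, the stated rules do not make that a tolling event, so it is disregarded.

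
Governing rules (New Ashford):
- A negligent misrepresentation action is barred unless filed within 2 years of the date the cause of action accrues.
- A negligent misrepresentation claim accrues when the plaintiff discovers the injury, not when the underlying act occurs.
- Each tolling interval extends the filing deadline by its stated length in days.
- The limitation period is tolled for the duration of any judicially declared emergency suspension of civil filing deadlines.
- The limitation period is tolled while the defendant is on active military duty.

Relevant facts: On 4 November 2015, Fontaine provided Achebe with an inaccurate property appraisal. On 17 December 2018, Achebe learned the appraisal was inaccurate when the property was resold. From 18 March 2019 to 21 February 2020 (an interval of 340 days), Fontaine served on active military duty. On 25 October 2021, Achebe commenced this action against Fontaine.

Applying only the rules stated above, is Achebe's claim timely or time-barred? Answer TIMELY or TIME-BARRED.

The claim did not accrue until Achebe discovered the injury on 17 December 2018; the 4 November 2015 act date does not start the clock under the stated rule.
The untolled deadline — 2 years after 17 December 2018 — is 17 December 2020.
The period was tolled for 340 days by the defendant's active military service (18 March 2019 to 21 February 2020), pushing the deadline to 22 November 2021.
Filing on 25 October 2021 beat the 22 November 2021 deadline — the action is timely.

TIMELY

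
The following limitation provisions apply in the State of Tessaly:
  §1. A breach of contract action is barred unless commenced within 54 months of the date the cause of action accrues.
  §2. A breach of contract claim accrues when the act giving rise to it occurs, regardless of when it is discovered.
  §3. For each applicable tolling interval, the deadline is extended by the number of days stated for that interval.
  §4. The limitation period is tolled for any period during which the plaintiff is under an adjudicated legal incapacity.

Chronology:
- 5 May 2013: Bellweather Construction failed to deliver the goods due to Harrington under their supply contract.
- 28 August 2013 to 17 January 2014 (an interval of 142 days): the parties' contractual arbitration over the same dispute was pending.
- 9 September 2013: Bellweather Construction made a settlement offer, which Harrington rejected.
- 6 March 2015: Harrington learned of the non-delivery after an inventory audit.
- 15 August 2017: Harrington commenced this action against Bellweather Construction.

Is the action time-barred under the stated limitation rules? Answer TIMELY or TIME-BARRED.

TIMELY

Accrual is governed by the date of the act, so the period began to run on 5 May 2013; the later discovery on 6 March 2015 is irrelevant under the stated rule.
Adding the 54 months base period to 5 May 2013 gives a deadline of 5 November 2017, before any tolling.
No stated provision tolls the period for a pending arbitration, so the interval from 28 August 2013 to 17 January 2014 has no effect on the deadline.
The other events in the timeline have no effect on the limitation period under the stated rules.
Harrington filed on 15 August 2017, before the 5 November 2017 deadline, so the action is timely.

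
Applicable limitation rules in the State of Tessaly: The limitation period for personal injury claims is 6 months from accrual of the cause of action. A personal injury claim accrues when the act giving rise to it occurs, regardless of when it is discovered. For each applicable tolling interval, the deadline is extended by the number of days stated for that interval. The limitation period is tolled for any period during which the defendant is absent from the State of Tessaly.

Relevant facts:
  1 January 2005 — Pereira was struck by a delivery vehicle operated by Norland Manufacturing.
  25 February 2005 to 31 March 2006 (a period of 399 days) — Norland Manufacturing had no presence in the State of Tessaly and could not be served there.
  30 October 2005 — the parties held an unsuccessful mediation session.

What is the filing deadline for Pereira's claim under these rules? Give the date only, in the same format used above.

The cause of action accrued on 1 January 2005, the date of the act.
Adding the 6 months base period to 1 January 2005 gives a deadline of 1 July 2005, before any tolling.
The defendant's absence from the jurisdiction from 25 February 2005 to 31 March 2006 tolled the period for 399 days, extending the deadline to 4 August 2006.
The other events in the timeline have no effect on the limitation period under the stated rules.

4 August 2006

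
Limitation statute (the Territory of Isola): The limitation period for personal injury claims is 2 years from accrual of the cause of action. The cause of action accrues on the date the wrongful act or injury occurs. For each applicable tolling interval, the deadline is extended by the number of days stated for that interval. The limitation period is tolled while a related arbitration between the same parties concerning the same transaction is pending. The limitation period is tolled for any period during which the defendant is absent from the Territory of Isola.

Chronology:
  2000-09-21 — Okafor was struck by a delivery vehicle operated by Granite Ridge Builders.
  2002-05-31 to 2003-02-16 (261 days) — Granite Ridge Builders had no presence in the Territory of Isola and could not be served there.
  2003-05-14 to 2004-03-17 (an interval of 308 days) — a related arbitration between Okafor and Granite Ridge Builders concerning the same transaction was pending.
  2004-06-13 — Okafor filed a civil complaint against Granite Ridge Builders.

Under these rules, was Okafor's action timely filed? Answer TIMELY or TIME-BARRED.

The limitation period began to run on 2000-09-21.
2 years from 2000-09-21 is 2002-09-21.
The defendant's absence from the jurisdiction from 2002-05-31 to 2003-02-16 tolled the period for 261 days, extending the deadline to 2003-06-09.
The period was tolled for 308 days by the pending related arbitration (2003-05-14 to 2004-03-17), pushing the deadline to 2004-04-12.
Filing on 2004-06-13 missed the 2004-04-12 deadline — the action is time-barred.

TIME-BARRED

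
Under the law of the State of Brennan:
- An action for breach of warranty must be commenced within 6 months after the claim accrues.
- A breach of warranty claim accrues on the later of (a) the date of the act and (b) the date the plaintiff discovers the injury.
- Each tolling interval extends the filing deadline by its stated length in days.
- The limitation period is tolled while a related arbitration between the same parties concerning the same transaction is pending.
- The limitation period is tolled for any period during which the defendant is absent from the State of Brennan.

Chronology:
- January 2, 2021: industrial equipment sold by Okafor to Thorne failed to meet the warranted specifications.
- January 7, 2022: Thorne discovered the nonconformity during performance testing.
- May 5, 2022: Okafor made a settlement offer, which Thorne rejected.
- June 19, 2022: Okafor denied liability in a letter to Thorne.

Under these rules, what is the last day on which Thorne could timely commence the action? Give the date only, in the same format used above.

Because discovery on January 7, 2022 post-dates the January 2, 2021 act, accrual under the later-of rule falls on January 7, 2022.
The untolled deadline — 6 months after January 7, 2022 — is July 7, 2022.
Nothing else in the chronology tolls or restarts the period.

July 7, 2022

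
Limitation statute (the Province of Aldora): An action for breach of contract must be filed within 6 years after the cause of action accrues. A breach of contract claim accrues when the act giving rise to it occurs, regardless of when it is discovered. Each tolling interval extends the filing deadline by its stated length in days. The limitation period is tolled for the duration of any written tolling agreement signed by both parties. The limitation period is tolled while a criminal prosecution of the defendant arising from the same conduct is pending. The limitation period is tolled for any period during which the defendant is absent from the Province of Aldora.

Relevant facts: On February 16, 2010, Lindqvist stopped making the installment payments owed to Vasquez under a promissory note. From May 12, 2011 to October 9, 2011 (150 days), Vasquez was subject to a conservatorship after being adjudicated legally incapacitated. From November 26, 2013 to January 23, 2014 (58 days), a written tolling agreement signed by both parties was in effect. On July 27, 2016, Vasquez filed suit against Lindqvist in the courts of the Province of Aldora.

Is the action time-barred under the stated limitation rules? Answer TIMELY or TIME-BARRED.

The limitation period began to run on February 16, 2010.
6 years from February 16, 2010 is February 16, 2016.
The period was tolled for 58 days by the written tolling agreement (November 26, 2013 to January 23, 2014), pushing the deadline to April 14, 2016.
No stated provision tolls the period for the plaintiff's incapacity, so the interval from May 12, 2011 to October 9, 2011 has no effect on the deadline.
Filing on July 27, 2016 missed the April 14, 2016 deadline — the action is time-barred.

TIME-BARRED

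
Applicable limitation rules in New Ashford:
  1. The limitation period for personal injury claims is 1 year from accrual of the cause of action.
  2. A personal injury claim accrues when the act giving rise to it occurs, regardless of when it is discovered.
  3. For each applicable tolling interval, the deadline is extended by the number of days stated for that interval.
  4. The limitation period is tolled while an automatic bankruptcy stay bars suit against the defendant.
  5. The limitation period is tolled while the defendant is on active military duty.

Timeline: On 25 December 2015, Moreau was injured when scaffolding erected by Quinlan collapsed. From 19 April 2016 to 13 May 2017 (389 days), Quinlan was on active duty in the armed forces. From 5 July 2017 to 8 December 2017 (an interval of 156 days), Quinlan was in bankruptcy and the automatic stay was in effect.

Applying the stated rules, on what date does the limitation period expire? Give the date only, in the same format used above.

The claim accrued on 25 December 2015, when the wrongful act occurred.
The untolled deadline — 1 year after 25 December 2015 — is 25 December 2016.
The defendant's active military service from 19 April 2016 to 13 May 2017 tolled the period for 389 days, extending the deadline to 18 January 2018.
The automatic bankruptcy stay from 5 July 2017 to 8 December 2017 tolled the period for 156 days, extending the deadline to 23 June 2018.

23 June 2018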